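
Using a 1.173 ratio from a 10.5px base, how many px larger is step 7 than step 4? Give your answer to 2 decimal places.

Step 4: 10.5 × 1.173⁴ = 19.8784px
Step 7: 10.5 × 1.173⁷ = 32.0830px
Difference: 32.0830 − 19.8784 = 12.2046px

12.20px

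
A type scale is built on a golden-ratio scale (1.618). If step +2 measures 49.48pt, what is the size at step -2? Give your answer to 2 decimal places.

7.22pt

49.48 ÷ 1.618⁴ = 49.48 ÷ 6.85353 ≈ 7.220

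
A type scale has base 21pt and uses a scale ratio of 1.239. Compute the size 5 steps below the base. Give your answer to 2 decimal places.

A modular type scale is a geometric sequence: sizeₙ = base × rⁿ.
21.0 ÷ 1.239⁵ = 21.0 ÷ 2.91982 ≈ 7.19

7.19pt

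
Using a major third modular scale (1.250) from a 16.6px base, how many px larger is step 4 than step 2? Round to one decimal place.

Step 2: 16.6 × 1.250² = 25.938px
Step 4: 16.6 × 1.250⁴ = 40.527px
Difference: 40.527 − 25.938 = 14.589px

14.6px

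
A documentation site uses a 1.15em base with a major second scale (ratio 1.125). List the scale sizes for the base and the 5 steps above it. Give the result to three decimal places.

1.150em, 1.294em, 1.455em, 1.637em, 1.842em, 2.072em

Step 0: 1.15em
Step 1: 1.15 × 1.125 = 1.294
Step 2: 1.15 × 1.125² = 1.455
Step 3: 1.15 × 1.125³ = 1.637
Step 4: 1.15 × 1.125⁴ = 1.842
Step 5: 1.15 × 1.125⁵ = 2.072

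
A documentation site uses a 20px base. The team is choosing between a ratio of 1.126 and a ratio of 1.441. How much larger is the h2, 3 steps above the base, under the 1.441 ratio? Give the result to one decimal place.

31.3px

At 1.126: 20.0 × 1.126³ = 28.553px
At 1.441: 20.0 × 1.441³ = 59.844px
Difference: 59.844 − 28.553 = 31.291px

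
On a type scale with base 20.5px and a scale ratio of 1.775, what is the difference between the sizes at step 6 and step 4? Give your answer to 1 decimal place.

Step 4: 20.5 × 1.775⁴ = 203.492px
Step 6: 20.5 × 1.775⁶ = 641.127px
Difference: 641.127 − 203.492 = 437.635px

437.6px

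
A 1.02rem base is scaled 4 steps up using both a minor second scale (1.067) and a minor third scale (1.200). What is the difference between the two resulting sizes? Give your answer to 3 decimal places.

Minor second: 1.02 × 1.067⁴ = 1.32208rem
Minor third: 1.02 × 1.200⁴ = 2.11507rem
Difference: 2.11507 − 1.32208 = 0.79299rem

0.793rem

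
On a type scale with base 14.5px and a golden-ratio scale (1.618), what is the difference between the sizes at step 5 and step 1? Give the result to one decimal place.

Step 1: 14.5 × 1.618 = 23.461px
Step 5: 14.5 × 1.618⁵ = 160.791px
Difference: 160.791 − 23.461 = 137.330px

137.3px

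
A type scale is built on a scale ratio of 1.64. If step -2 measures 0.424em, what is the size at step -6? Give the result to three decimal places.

0.059em

The gap is -6 − (-2) = -4 steps, so the factor is 1.64^-4.
0.424 ÷ 1.64⁴ = 0.424 ÷ 7.23395 ≈ 0.059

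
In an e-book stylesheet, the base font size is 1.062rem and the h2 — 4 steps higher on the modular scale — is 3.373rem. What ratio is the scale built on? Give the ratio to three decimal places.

1.335

r⁴ = 3.373 / 1.062, so r = (3.373/1.062)^(1/4).
r = 3.1761^(1/4) ≈ 1.3350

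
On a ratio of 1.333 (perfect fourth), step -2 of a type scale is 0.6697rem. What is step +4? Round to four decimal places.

3.7572rem

0.6697 × 1.333⁶ = 0.6697 × 5.61023 ≈ 3.7572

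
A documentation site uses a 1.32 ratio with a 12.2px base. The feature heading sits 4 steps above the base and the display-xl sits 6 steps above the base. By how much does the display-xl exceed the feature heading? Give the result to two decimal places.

Step 4: 12.2 × 1.32⁴ = 37.0387px
Step 6: 12.2 × 1.32⁶ = 64.5362px
Difference: 64.5362 − 37.0387 = 27.4975px

27.50px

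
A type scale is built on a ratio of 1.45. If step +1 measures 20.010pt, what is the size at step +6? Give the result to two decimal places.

Moving from step +1 to step +6 is 5 steps up, so multiply by r⁵.
20.010 × 1.45⁵ = 20.010 × 6.40973 ≈ 128.259

128.26pt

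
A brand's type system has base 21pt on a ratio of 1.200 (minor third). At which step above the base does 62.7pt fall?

1.200ⁿ = 62.7 / 21 = 2.9857
n = ln(2.9857) / ln(1.200) = 1.0938 / 0.1823 ≈ 6.00

6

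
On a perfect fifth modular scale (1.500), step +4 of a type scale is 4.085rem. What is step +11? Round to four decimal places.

Moving from step +4 to step +11 is 7 steps up, so multiply by r⁷.
4.085 × 1.500⁷ = 4.085 × 17.08594 ≈ 69.7961

69.7961rem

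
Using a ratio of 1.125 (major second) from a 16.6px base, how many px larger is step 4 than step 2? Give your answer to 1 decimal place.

5.6px

Step 2: 16.6 × 1.125² = 21.009px
Step 4: 16.6 × 1.125⁴ = 26.590px
Difference: 26.590 − 21.009 = 5.581px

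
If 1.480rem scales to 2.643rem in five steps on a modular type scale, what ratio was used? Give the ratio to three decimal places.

1.123

r⁵ = 2.643 / 1.480, so r = (2.643/1.480)^(1/5).
r = 1.7858^(1/5) ≈ 1.1230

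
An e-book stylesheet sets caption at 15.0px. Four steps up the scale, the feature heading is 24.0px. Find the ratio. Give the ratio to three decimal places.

The ratio satisfies 15.0 × r⁴ = 24.0, so r = (24.0 / 15.0)^(1/4).
r = 1.6000^(1/4) ≈ 1.1247

1.125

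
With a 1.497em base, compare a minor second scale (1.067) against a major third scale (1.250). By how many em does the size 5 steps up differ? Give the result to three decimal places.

Minor second: 1.497 × 1.067⁵ = 2.07035em
Major third: 1.497 × 1.250⁵ = 4.56848em
Difference: 4.56848 − 2.07035 = 2.49813em

2.498em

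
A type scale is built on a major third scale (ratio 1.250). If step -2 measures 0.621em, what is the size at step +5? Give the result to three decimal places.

2.961em

The gap is 5 − (-2) = 7 steps, so the factor is 1.250^7.
0.621 × 1.250⁷ = 0.621 × 4.76837 ≈ 2.961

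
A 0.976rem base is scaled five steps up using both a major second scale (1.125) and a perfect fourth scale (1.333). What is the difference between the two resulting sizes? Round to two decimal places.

Major second: 0.976 × 1.125⁵ = 1.7588rem
Perfect fourth: 0.976 × 1.333⁵ = 4.1077rem
Difference: 4.1077 − 1.7588 = 2.3489rem

2.35rem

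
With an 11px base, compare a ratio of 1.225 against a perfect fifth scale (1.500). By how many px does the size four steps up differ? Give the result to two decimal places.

At 1.225: 11.0 × 1.225⁴ = 24.7706px
Perfect fifth: 11.0 × 1.500⁴ = 55.6875px
Difference: 55.6875 − 24.7706 = 30.9169px

30.92px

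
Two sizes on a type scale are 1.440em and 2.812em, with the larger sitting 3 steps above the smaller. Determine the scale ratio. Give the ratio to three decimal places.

1.250

r³ = 2.812 / 1.440, so r = (2.812/1.440)^(1/3).
r = 1.9528^(1/3) ≈ 1.2499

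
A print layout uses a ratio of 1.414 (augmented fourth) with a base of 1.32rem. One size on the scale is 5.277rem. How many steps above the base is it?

1.414ⁿ = 5.277 / 1.32 = 3.9977
n = ln(3.9977) / ln(1.414) = 1.3857 / 0.3464 ≈ 4.00

4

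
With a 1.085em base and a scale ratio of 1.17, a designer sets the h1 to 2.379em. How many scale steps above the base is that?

1.17ⁿ = 2.379 / 1.085 = 2.1926
n = ln(2.1926) / ln(1.17) = 0.7851 / 0.1570 ≈ 5.00

5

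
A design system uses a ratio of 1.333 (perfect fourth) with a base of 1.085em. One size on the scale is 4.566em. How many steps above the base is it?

5

1.333ⁿ = 4.566 / 1.085 = 4.2083
n = ln(4.2083) / ln(1.333) = 1.4371 / 0.2874 ≈ 5.00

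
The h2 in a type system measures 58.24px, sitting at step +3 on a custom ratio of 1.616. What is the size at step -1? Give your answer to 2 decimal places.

8.54px

Moving from step +3 to step -1 is 4 steps down, so divide by r⁴.
58.24 ÷ 1.616⁴ = 58.24 ÷ 6.81970 ≈ 8.540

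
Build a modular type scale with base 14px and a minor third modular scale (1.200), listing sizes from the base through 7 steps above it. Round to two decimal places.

Step 0: 14px
Step 1: 14.0 × 1.200 = 16.80
Step 2: 14.0 × 1.200² = 20.16
Step 3: 14.0 × 1.200³ = 24.19
Step 4: 14.0 × 1.200⁴ = 29.03
Step 5: 14.0 × 1.200⁵ = 34.84
Step 6: 14.0 × 1.200⁶ = 41.80
Step 7: 14.0 × 1.200⁷ = 50.16

14.00px, 16.80px, 20.16px, 24.19px, 29.03px, 34.84px, 41.80px, 50.16px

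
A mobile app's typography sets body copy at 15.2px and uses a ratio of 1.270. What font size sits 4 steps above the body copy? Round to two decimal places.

39.54px

A modular type scale is a geometric sequence: sizeₙ = base × rⁿ.
15.2 × 1.270⁴ = 15.2 × 2.60145 ≈ 39.54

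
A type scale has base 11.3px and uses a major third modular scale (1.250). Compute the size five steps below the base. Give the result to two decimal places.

11.3 ÷ 1.250⁵ = 11.3 ÷ 3.05176 ≈ 3.70

3.70px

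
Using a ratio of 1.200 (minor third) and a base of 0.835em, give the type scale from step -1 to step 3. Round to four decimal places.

Step -1: 0.835 ÷ 1.200 = 0.6958
Step 0: 0.835em
Step 1: 0.835 × 1.200 = 1.0020
Step 2: 0.835 × 1.200² = 1.2024
Step 3: 0.835 × 1.200³ = 1.4429

0.6958em, 0.8350em, 1.0020em, 1.2024em, 1.4429em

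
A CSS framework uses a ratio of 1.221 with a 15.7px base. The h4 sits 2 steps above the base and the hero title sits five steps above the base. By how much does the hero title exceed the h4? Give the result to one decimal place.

19.2px

Step 2: 15.7 × 1.221² = 23.406px
Step 5: 15.7 × 1.221⁵ = 42.607px
Difference: 42.607 − 23.406 = 19.201px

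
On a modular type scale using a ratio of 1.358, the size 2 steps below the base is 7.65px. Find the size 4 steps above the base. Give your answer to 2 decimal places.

7.65 × 1.358⁶ = 7.65 × 6.27189 ≈ 47.980

47.98px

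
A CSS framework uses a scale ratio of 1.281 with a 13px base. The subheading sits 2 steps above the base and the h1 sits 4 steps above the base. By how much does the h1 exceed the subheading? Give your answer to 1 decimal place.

Step 2: 13.0 × 1.281² = 21.332px
Step 4: 13.0 × 1.281⁴ = 35.006px
Difference: 35.006 − 21.332 = 13.674px

13.7px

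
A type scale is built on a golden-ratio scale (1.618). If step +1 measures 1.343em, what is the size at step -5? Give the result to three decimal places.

1.343 ÷ 1.618⁶ = 1.343 ÷ 17.94201 ≈ 0.075

0.075em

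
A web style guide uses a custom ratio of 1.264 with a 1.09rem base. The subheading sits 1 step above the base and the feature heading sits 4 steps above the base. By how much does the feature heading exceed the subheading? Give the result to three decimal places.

1.405rem

Step 1: 1.09 × 1.264 = 1.37776rem
Step 4: 1.09 × 1.264⁴ = 2.78237rem
Difference: 2.78237 − 1.37776 = 1.40461rem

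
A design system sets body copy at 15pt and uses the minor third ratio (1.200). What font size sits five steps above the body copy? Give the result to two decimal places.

37.32pt

A modular type scale is a geometric sequence: sizeₙ = base × rⁿ.
15.0 × 1.200⁵ = 15.0 × 2.48832 ≈ 37.32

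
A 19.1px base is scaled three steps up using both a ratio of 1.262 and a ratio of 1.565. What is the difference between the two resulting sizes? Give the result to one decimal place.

At 1.262: 19.1 × 1.262³ = 38.389px
At 1.565: 19.1 × 1.565³ = 73.211px
Difference: 73.211 − 38.389 = 34.822px

34.8px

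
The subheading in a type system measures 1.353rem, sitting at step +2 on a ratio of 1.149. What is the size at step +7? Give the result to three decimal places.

1.353 × 1.149⁵ = 1.353 × 2.00263 ≈ 2.710

2.710rem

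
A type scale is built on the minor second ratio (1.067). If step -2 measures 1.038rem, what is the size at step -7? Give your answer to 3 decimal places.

0.751rem

Moving from step -2 to step -7 is 5 steps down, so divide by r⁵.
1.038 ÷ 1.067⁵ = 1.038 ÷ 1.38300 ≈ 0.751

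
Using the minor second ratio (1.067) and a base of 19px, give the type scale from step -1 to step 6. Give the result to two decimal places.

17.81px, 19.00px, 20.27px, 21.63px, 23.08px, 24.63px, 26.28px, 28.04px

Step -1: 19.0 ÷ 1.067 = 17.81
Step 0: 19px
Step 1: 19.0 × 1.067 = 20.27
Step 2: 19.0 × 1.067² = 21.63
Step 3: 19.0 × 1.067³ = 23.08
Step 4: 19.0 × 1.067⁴ = 24.63
Step 5: 19.0 × 1.067⁵ = 26.28
Step 6: 19.0 × 1.067⁶ = 28.04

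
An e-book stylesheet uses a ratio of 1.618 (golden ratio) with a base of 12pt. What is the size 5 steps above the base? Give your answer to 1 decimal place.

12.0 × 1.618⁵ = 12.0 × 11.08901 ≈ 133.07

133.1pt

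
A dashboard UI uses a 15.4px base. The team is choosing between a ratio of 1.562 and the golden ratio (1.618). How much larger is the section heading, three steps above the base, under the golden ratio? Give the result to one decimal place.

6.5px

At 1.562: 15.4 × 1.562³ = 58.690px
Golden ratio: 15.4 × 1.618³ = 65.231px
Difference: 65.231 − 58.690 = 6.541px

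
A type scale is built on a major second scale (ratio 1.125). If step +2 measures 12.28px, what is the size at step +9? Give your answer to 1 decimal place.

28.0px

Moving from step +2 to step +9 is 7 steps up, so multiply by r⁷.
12.28 × 1.125⁷ = 12.28 × 2.28070 ≈ 28.007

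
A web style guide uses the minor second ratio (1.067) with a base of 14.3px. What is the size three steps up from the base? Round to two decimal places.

17.37px

Each step on a modular scale multiplies by the ratio, so the size n steps from the base is base × ratioⁿ.
14.3 × 1.067³ = 14.3 × 1.21477 ≈ 17.37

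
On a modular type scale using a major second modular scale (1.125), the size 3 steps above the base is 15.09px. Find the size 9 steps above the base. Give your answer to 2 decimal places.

30.59px

Moving from step +3 to step +9 is 6 steps up, so multiply by r⁶.
15.09 × 1.125⁶ = 15.09 × 2.02729 ≈ 30.592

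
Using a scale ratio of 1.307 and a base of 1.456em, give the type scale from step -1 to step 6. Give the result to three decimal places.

Step -1: 1.456 ÷ 1.307 = 1.114
Step 0: 1.456em
Step 1: 1.456 × 1.307 = 1.903
Step 2: 1.456 × 1.307² = 2.487
Step 3: 1.456 × 1.307³ = 3.251
Step 4: 1.456 × 1.307⁴ = 4.249
Step 5: 1.456 × 1.307⁵ = 5.553
Step 6: 1.456 × 1.307⁶ = 7.258

1.114em, 1.456em, 1.903em, 2.487em, 3.251em, 4.249em, 5.553em, 7.258em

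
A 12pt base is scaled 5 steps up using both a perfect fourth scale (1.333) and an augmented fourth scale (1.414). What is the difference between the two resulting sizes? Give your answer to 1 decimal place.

Perfect fourth: 12.0 × 1.333⁵ = 50.505pt
Augmented fourth: 12.0 × 1.414⁵ = 67.831pt
Difference: 67.831 − 50.505 = 17.326pt

17.3pt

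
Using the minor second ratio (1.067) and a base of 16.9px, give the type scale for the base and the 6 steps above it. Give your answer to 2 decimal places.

16.90px, 18.03px, 19.24px, 20.53px, 21.91px, 23.37px, 24.94px

Step 0: 16.9px
Step 1: 16.9 × 1.067 = 18.03
Step 2: 16.9 × 1.067² = 19.24
Step 3: 16.9 × 1.067³ = 20.53
Step 4: 16.9 × 1.067⁴ = 21.91
Step 5: 16.9 × 1.067⁵ = 23.37
Step 6: 16.9 × 1.067⁶ = 24.94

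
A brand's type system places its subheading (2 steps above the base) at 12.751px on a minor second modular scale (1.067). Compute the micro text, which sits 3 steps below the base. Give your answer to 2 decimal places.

12.751 ÷ 1.067⁵ = 12.751 ÷ 1.38300 ≈ 9.220

9.22px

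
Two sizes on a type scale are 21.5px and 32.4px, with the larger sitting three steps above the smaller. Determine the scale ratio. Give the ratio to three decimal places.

1.146

The ratio satisfies 21.5 × r³ = 32.4, so r = (32.4 / 21.5)^(1/3).
r = 1.5070^(1/3) ≈ 1.1465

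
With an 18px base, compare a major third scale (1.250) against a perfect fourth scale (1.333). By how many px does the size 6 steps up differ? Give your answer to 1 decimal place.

Major third: 18.0 × 1.250⁶ = 68.665px
Perfect fourth: 18.0 × 1.333⁶ = 100.984px
Difference: 100.984 − 68.665 = 32.319px

32.3px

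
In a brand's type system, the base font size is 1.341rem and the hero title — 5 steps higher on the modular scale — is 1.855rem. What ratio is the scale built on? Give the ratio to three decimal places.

The ratio satisfies 1.341 × r⁵ = 1.855, so r = (1.855 / 1.341)^(1/5).
r = 1.3833^(1/5) ≈ 1.0670

1.067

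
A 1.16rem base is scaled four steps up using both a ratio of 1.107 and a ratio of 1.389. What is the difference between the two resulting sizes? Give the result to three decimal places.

At 1.107: 1.16 × 1.107⁴ = 1.74200rem
At 1.389: 1.16 × 1.389⁴ = 4.31784rem
Difference: 4.31784 − 1.74200 = 2.57584rem

2.576rem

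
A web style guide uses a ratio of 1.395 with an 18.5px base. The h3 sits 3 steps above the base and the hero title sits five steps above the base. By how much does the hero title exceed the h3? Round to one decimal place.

47.5px

Step 3: 18.5 × 1.395³ = 50.222px
Step 5: 18.5 × 1.395⁵ = 97.733px
Difference: 97.733 − 50.222 = 47.511px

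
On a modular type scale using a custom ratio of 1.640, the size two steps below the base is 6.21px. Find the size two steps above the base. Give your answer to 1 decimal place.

44.9px

The gap is 2 − (-2) = 4 steps, so the factor is 1.640^4.
6.21 × 1.640⁴ = 6.21 × 7.23395 ≈ 44.923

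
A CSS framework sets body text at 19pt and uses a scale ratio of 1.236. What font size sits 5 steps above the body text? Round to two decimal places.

Every step multiplies by the scale ratio.
19.0 × 1.236⁵ = 19.0 × 2.88464 ≈ 54.81

54.81pt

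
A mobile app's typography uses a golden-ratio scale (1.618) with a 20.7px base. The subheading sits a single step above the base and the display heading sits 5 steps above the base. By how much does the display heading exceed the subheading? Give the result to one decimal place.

196.0px

Step 1: 20.7 × 1.618 = 33.493px
Step 5: 20.7 × 1.618⁵ = 229.542px
Difference: 229.542 − 33.493 = 196.049px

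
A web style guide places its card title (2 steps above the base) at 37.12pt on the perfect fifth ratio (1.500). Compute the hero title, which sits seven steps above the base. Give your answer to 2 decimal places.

37.12 × 1.500⁵ = 37.12 × 7.59375 ≈ 281.880

281.88pt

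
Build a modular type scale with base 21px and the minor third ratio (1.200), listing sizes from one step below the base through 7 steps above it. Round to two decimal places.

Step -1: 21.0 ÷ 1.200 = 17.50
Step 0: 21px
Step 1: 21.0 × 1.200 = 25.20
Step 2: 21.0 × 1.200² = 30.24
Step 3: 21.0 × 1.200³ = 36.29
Step 4: 21.0 × 1.200⁴ = 43.55
Step 5: 21.0 × 1.200⁵ = 52.25
Step 6: 21.0 × 1.200⁶ = 62.71
Step 7: 21.0 × 1.200⁷ = 75.25

17.50px, 21.00px, 25.20px, 30.24px, 36.29px, 43.55px, 52.25px, 62.71px, 75.25px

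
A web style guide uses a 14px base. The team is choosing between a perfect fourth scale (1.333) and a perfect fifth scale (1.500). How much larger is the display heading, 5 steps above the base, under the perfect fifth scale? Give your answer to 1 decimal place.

Perfect fourth: 14.0 × 1.333⁵ = 58.922px
Perfect fifth: 14.0 × 1.500⁵ = 106.312px
Difference: 106.312 − 58.922 = 47.390px

47.4px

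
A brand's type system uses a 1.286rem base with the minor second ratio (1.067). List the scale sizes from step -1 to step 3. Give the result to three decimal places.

Step -1: 1.286 ÷ 1.067 = 1.205
Step 0: 1.286rem
Step 1: 1.286 × 1.067 = 1.372
Step 2: 1.286 × 1.067² = 1.464
Step 3: 1.286 × 1.067³ = 1.562

1.205rem, 1.286rem, 1.372rem, 1.464rem, 1.562rem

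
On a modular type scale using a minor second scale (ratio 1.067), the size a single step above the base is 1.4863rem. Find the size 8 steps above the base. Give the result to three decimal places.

Moving from step +1 to step +8 is 7 steps up, so multiply by r⁷.
1.4863 × 1.067⁷ = 1.4863 × 1.57453 ≈ 2.340

2.340rem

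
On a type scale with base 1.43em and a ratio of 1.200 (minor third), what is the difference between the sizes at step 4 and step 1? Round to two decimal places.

1.25em

Step 1: 1.43 × 1.200 = 1.7160em
Step 4: 1.43 × 1.200⁴ = 2.9652em
Difference: 2.9652 − 1.7160 = 1.2492em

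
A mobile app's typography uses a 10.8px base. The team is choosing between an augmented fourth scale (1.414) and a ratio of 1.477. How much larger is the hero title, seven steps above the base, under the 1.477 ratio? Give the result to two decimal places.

43.55px

Augmented fourth: 10.8 × 1.414⁷ = 122.0589px
At 1.477: 10.8 × 1.477⁷ = 165.6103px
Difference: 165.6103 − 122.0589 = 43.5514px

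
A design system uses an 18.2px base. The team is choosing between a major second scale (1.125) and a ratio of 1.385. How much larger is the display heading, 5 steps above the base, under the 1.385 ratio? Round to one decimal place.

60.0px

Major second: 18.2 × 1.125⁵ = 32.797px
At 1.385: 18.2 × 1.385⁵ = 92.751px
Difference: 92.751 − 32.797 = 59.954px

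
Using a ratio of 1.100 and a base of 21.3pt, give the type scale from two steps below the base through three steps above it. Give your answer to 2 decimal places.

17.60pt, 19.36pt, 21.30pt, 23.43pt, 25.77pt, 28.35pt

Step -2: 21.3 ÷ 1.100² = 17.60
Step -1: 21.3 ÷ 1.100 = 19.36
Step 0: 21.3pt
Step 1: 21.3 × 1.100 = 23.43
Step 2: 21.3 × 1.100² = 25.77
Step 3: 21.3 × 1.100³ = 28.35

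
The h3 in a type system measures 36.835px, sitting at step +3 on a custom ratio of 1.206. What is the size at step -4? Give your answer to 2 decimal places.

9.93px

Moving from step +3 to step -4 is 7 steps down, so divide by r⁷.
36.835 ÷ 1.206⁷ = 36.835 ÷ 3.71049 ≈ 9.927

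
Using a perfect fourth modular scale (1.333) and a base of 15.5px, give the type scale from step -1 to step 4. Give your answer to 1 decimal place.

Step -1: 15.5 ÷ 1.333 = 11.6
Step 0: 15.5px
Step 1: 15.5 × 1.333 = 20.7
Step 2: 15.5 × 1.333² = 27.5
Step 3: 15.5 × 1.333³ = 36.7
Step 4: 15.5 × 1.333⁴ = 48.9

11.6px, 15.5px, 20.7px, 27.5px, 36.7px, 48.9px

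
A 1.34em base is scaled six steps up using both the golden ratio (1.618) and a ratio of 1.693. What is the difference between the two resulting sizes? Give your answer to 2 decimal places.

7.51em

Golden ratio: 1.34 × 1.618⁶ = 24.0423em
At 1.693: 1.34 × 1.693⁶ = 31.5534em
Difference: 31.5534 − 24.0423 = 7.5111em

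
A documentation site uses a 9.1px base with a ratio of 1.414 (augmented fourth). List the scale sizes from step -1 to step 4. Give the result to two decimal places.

6.44px, 9.10px, 12.87px, 18.19px, 25.73px, 36.38px

Step -1: 9.1 ÷ 1.414 = 6.44
Step 0: 9.1px
Step 1: 9.1 × 1.414 = 12.87
Step 2: 9.1 × 1.414² = 18.19
Step 3: 9.1 × 1.414³ = 25.73
Step 4: 9.1 × 1.414⁴ = 36.38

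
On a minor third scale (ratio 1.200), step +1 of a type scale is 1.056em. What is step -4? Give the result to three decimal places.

0.424em

1.056 ÷ 1.200⁵ = 1.056 ÷ 2.48832 ≈ 0.424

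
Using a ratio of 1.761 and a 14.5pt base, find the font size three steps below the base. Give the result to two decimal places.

2.66pt

Each step on a modular scale multiplies by the ratio, so the size n steps from the base is base × ratioⁿ.
14.5 ÷ 1.761³ = 14.5 ÷ 5.46107 ≈ 2.66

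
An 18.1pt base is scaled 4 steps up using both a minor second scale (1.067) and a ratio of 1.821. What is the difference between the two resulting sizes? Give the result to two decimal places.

175.57pt

Minor second: 18.1 × 1.067⁴ = 23.4604pt
At 1.821: 18.1 × 1.821⁴ = 199.0299pt
Difference: 199.0299 − 23.4604 = 175.5695pt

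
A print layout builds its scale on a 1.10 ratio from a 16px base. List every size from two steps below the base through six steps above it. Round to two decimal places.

Step -2: 16.0 ÷ 1.10² = 13.22
Step -1: 16.0 ÷ 1.10 = 14.55
Step 0: 16px
Step 1: 16.0 × 1.10 = 17.60
Step 2: 16.0 × 1.10² = 19.36
Step 3: 16.0 × 1.10³ = 21.30
Step 4: 16.0 × 1.10⁴ = 23.43
Step 5: 16.0 × 1.10⁵ = 25.77
Step 6: 16.0 × 1.10⁶ = 28.34

13.22px, 14.55px, 16.00px, 17.60px, 19.36px, 21.30px, 23.43px, 25.77px, 28.34px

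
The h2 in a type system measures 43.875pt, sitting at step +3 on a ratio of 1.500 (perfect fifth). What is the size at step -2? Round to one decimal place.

5.8pt

43.875 ÷ 1.500⁵ = 43.875 ÷ 7.59375 ≈ 5.778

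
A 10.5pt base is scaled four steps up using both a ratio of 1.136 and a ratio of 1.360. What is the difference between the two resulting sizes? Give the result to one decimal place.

18.4pt

At 1.136: 10.5 × 1.136⁴ = 17.486pt
At 1.360: 10.5 × 1.360⁴ = 35.921pt
Difference: 35.921 − 17.486 = 18.435pt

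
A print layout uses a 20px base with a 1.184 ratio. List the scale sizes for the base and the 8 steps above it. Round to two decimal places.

Step 0: 20px
Step 1: 20.0 × 1.184 = 23.68
Step 2: 20.0 × 1.184² = 28.04
Step 3: 20.0 × 1.184³ = 33.20
Step 4: 20.0 × 1.184⁴ = 39.30
Step 5: 20.0 × 1.184⁵ = 46.54
Step 6: 20.0 × 1.184⁶ = 55.10
Step 7: 20.0 × 1.184⁷ = 65.24
Step 8: 20.0 × 1.184⁸ = 77.24

20.00px, 23.68px, 28.04px, 33.20px, 39.30px, 46.54px, 55.10px, 65.24px, 77.24px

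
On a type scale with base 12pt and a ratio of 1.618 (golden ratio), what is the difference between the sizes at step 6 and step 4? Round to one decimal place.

Step 4: 12.0 × 1.618⁴ = 82.242pt
Step 6: 12.0 × 1.618⁶ = 215.304pt
Difference: 215.304 − 82.242 = 133.062pt

133.1pt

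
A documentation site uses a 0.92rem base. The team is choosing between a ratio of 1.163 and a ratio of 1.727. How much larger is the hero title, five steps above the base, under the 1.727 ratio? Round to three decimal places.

12.176rem

At 1.163: 0.92 × 1.163⁵ = 1.95743rem
At 1.727: 0.92 × 1.727⁵ = 14.13349rem
Difference: 14.13349 − 1.95743 = 12.17606rem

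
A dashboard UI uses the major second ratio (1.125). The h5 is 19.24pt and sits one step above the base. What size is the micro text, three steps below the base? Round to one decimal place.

12.0pt

Moving from step +1 to step -3 is 4 steps down, so divide by r⁴.
19.24 ÷ 1.125⁴ = 19.24 ÷ 1.60181 ≈ 12.011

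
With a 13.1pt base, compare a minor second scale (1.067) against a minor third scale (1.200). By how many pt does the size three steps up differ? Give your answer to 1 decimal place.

Minor second: 13.1 × 1.067³ = 15.913pt
Minor third: 13.1 × 1.200³ = 22.637pt
Difference: 22.637 − 15.913 = 6.724pt

6.7pt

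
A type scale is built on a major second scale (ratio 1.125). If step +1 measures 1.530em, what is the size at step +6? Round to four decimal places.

1.530 × 1.125⁵ = 1.530 × 1.80203 ≈ 2.7571

2.7571em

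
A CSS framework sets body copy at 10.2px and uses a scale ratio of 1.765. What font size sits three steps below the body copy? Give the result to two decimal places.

1.86px

Every step multiplies by the scale ratio.
10.2 ÷ 1.765³ = 10.2 ÷ 5.49837 ≈ 1.86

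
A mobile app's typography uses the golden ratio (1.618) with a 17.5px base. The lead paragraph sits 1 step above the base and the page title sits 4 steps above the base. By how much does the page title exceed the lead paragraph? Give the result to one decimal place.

91.6px

Step 1: 17.5 × 1.618 = 28.315px
Step 4: 17.5 × 1.618⁴ = 119.937px
Difference: 119.937 − 28.315 = 91.622px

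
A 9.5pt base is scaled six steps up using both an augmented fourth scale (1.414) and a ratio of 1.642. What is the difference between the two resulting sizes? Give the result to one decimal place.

Augmented fourth: 9.5 × 1.414⁶ = 75.931pt
At 1.642: 9.5 × 1.642⁶ = 186.193pt
Difference: 186.193 − 75.931 = 110.262pt

110.3pt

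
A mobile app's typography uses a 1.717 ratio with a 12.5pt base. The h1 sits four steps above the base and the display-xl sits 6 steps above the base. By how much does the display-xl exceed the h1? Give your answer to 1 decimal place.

Step 4: 12.5 × 1.717⁴ = 108.640pt
Step 6: 12.5 × 1.717⁶ = 320.281pt
Difference: 320.281 − 108.640 = 211.641pt

211.6pt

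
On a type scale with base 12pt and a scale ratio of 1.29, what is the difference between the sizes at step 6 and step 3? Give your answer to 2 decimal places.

Step 3: 12.0 × 1.29³ = 25.7603pt
Step 6: 12.0 × 1.29⁶ = 55.2993pt
Difference: 55.2993 − 25.7603 = 29.5390pt

29.54pt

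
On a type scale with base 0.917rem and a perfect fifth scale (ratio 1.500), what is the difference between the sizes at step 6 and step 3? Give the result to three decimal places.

Step 3: 0.917 × 1.500³ = 3.09488rem
Step 6: 0.917 × 1.500⁶ = 10.44520rem
Difference: 10.44520 − 3.09488 = 7.35032rem

7.350rem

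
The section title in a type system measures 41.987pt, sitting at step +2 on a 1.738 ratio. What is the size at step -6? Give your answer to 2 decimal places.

0.50pt

The gap is -6 − (2) = -8 steps, so the factor is 1.738^-8.
41.987 ÷ 1.738⁸ = 41.987 ÷ 83.25267 ≈ 0.504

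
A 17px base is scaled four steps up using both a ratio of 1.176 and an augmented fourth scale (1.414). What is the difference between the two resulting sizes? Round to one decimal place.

35.4px

At 1.176: 17.0 × 1.176⁴ = 32.515px
Augmented fourth: 17.0 × 1.414⁴ = 67.959px
Difference: 67.959 − 32.515 = 35.444px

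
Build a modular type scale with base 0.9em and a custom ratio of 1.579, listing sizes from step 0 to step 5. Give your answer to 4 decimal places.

0.9000em, 1.4211em, 2.2439em, 3.5431em, 5.5946em, 8.8339em

Step 0: 0.9em
Step 1: 0.9 × 1.579 = 1.4211
Step 2: 0.9 × 1.579² = 2.2439
Step 3: 0.9 × 1.579³ = 3.5431
Step 4: 0.9 × 1.579⁴ = 5.5946
Step 5: 0.9 × 1.579⁵ = 8.8339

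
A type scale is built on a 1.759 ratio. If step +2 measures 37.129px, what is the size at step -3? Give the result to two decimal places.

37.129 ÷ 1.759⁵ = 37.129 ÷ 16.83950 ≈ 2.205

2.20px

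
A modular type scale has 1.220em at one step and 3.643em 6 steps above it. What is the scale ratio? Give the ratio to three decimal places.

1.200

The ratio satisfies 1.220 × r⁶ = 3.643, so r = (3.643 / 1.220)^(1/6).
r = 2.9861^(1/6) ≈ 1.2000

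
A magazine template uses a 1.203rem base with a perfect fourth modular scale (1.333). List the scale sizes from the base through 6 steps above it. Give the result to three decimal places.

1.203rem, 1.604rem, 2.138rem, 2.849rem, 3.798rem, 5.063rem, 6.749rem

Step 0: 1.203rem
Step 1: 1.203 × 1.333 = 1.604
Step 2: 1.203 × 1.333² = 2.138
Step 3: 1.203 × 1.333³ = 2.849
Step 4: 1.203 × 1.333⁴ = 3.798
Step 5: 1.203 × 1.333⁵ = 5.063
Step 6: 1.203 × 1.333⁶ = 6.749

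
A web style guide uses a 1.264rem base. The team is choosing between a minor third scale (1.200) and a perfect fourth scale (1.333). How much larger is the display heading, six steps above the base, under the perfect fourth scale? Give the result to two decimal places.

Minor third: 1.264 × 1.200⁶ = 3.7743rem
Perfect fourth: 1.264 × 1.333⁶ = 7.0913rem
Difference: 7.0913 − 3.7743 = 3.3170rem

3.32rem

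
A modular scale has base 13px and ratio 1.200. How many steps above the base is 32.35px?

5

1.200ⁿ = 32.35 / 13 = 2.4885
n = ln(2.4885) / ln(1.200) = 0.9117 / 0.1823 ≈ 5.00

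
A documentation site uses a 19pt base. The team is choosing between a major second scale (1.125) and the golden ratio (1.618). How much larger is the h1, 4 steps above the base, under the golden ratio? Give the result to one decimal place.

99.8pt

Major second: 19.0 × 1.125⁴ = 30.434pt
Golden ratio: 19.0 × 1.618⁴ = 130.217pt
Difference: 130.217 − 30.434 = 99.783pt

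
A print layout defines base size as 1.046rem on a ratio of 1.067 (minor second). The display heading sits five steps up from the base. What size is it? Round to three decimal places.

1.447rem

1.046 × 1.067⁵ = 1.046 × 1.38300 ≈ 1.447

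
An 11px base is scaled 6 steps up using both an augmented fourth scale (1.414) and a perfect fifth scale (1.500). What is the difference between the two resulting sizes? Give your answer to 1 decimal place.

37.4px

Augmented fourth: 11.0 × 1.414⁶ = 87.920px
Perfect fifth: 11.0 × 1.500⁶ = 125.297px
Difference: 125.297 − 87.920 = 37.377px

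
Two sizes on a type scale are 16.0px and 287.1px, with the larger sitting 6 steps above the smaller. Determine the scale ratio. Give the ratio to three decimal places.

r⁶ = 287.1 / 16.0, so r = (287.1/16.0)^(1/6).
r = 17.9438^(1/6) ≈ 1.6180

1.618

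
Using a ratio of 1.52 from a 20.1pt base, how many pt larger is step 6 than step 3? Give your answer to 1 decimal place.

Step 3: 20.1 × 1.52³ = 70.587pt
Step 6: 20.1 × 1.52⁶ = 247.889pt
Difference: 247.889 − 70.587 = 177.302pt

177.3pt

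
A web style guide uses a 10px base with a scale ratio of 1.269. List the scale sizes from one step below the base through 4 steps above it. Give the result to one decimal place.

Step -1: 10.0 ÷ 1.269 = 7.9
Step 0: 10px
Step 1: 10.0 × 1.269 = 12.7
Step 2: 10.0 × 1.269² = 16.1
Step 3: 10.0 × 1.269³ = 20.4
Step 4: 10.0 × 1.269⁴ = 25.9

7.9px, 10.0px, 12.7px, 16.1px, 20.4px, 25.9px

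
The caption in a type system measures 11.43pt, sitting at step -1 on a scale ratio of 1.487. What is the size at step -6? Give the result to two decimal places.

Moving from step -1 to step -6 is 5 steps down, so divide by r⁵.
11.43 ÷ 1.487⁵ = 11.43 ÷ 7.27034 ≈ 1.572

1.57pt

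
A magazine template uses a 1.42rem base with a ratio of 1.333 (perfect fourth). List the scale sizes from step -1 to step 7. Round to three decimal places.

Step -1: 1.42 ÷ 1.333 = 1.065
Step 0: 1.42rem
Step 1: 1.42 × 1.333 = 1.893
Step 2: 1.42 × 1.333² = 2.523
Step 3: 1.42 × 1.333³ = 3.363
Step 4: 1.42 × 1.333⁴ = 4.483
Step 5: 1.42 × 1.333⁵ = 5.976
Step 6: 1.42 × 1.333⁶ = 7.967
Step 7: 1.42 × 1.333⁷ = 10.619

1.065rem, 1.420rem, 1.893rem, 2.523rem, 3.363rem, 4.483rem, 5.976rem, 7.967rem, 10.619rem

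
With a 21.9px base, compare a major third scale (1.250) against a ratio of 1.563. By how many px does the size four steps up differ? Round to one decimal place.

77.2px

Major third: 21.9 × 1.250⁴ = 53.467px
At 1.563: 21.9 × 1.563⁴ = 130.701px
Difference: 130.701 − 53.467 = 77.234px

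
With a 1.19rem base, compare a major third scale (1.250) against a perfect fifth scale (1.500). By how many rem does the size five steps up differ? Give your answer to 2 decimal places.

Major third: 1.19 × 1.250⁵ = 3.6316rem
Perfect fifth: 1.19 × 1.500⁵ = 9.0366rem
Difference: 9.0366 − 3.6316 = 5.4050rem

5.40rem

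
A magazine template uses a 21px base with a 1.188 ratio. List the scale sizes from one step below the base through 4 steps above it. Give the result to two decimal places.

Step -1: 21.0 ÷ 1.188 = 17.68
Step 0: 21px
Step 1: 21.0 × 1.188 = 24.95
Step 2: 21.0 × 1.188² = 29.64
Step 3: 21.0 × 1.188³ = 35.21
Step 4: 21.0 × 1.188⁴ = 41.83

17.68px, 21.00px, 24.95px, 29.64px, 35.21px, 41.83px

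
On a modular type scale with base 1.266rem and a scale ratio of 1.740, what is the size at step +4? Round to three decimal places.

11.605rem

A modular type scale is a geometric sequence: sizeₙ = base × rⁿ.
1.266 × 1.740⁴ = 1.266 × 9.16636 ≈ 11.605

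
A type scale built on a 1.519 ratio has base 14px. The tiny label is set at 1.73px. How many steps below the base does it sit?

1.519ⁿ = 14 / 1.73 = 8.0925
n = ln(8.0925) / ln(1.519) = 2.0909 / 0.4181 ≈ 5.00

5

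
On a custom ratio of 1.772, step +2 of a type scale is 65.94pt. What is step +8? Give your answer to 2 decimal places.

2041.41pt

Moving from step +2 to step +8 is 6 steps up, so multiply by r⁶.
65.94 × 1.772⁶ = 65.94 × 30.95867 ≈ 2041.415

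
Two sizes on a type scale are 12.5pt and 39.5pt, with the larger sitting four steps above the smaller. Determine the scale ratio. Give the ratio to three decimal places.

1.333

The ratio satisfies 12.5 × r⁴ = 39.5, so r = (39.5 / 12.5)^(1/4).
r = 3.1600^(1/4) ≈ 1.3333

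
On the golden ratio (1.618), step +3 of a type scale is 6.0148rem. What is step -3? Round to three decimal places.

0.335rem

The gap is -3 − (3) = -6 steps, so the factor is 1.618^-6.
6.0148 ÷ 1.618⁶ = 6.0148 ÷ 17.94201 ≈ 0.335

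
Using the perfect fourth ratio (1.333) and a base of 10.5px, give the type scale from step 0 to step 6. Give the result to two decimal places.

10.50px, 14.00px, 18.66px, 24.87px, 33.15px, 44.19px, 58.91px

Step 0: 10.5px
Step 1: 10.5 × 1.333 = 14.00
Step 2: 10.5 × 1.333² = 18.66
Step 3: 10.5 × 1.333³ = 24.87
Step 4: 10.5 × 1.333⁴ = 33.15
Step 5: 10.5 × 1.333⁵ = 44.19
Step 6: 10.5 × 1.333⁶ = 58.91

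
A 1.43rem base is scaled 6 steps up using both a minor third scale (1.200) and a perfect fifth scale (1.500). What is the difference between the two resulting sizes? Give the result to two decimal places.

12.02rem

Minor third: 1.43 × 1.200⁶ = 4.2700rem
Perfect fifth: 1.43 × 1.500⁶ = 16.2886rem
Difference: 16.2886 − 4.2700 = 12.0186rem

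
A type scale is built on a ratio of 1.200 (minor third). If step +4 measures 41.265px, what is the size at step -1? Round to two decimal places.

The gap is -1 − (4) = -5 steps, so the factor is 1.200^-5.
41.265 ÷ 1.200⁵ = 41.265 ÷ 2.48832 ≈ 16.583

16.58px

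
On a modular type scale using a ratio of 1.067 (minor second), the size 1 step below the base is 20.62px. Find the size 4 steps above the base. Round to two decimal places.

The gap is 4 − (-1) = 5 steps, so the factor is 1.067^5.
20.62 × 1.067⁵ = 20.62 × 1.38300 ≈ 28.517

28.52px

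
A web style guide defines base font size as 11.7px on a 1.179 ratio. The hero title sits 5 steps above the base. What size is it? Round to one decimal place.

26.7px

A modular type scale is a geometric sequence: sizeₙ = base × rⁿ.
11.7 × 1.179⁵ = 11.7 × 2.27808 ≈ 26.65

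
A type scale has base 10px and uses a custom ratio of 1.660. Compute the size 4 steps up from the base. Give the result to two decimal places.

75.93px

A modular type scale is a geometric sequence: sizeₙ = base × rⁿ.
10.0 × 1.660⁴ = 10.0 × 7.59333 ≈ 75.93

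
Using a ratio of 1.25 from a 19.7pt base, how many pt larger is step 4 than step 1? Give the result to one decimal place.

Step 1: 19.7 × 1.25 = 24.625pt
Step 4: 19.7 × 1.25⁴ = 48.096pt
Difference: 48.096 − 24.625 = 23.471pt

23.5pt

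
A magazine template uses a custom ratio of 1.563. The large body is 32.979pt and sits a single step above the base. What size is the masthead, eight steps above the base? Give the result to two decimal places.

32.979 × 1.563⁷ = 32.979 × 22.78835 ≈ 751.537

751.54pt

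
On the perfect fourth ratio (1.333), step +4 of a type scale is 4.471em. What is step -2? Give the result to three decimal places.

0.797em

The gap is -2 − (4) = -6 steps, so the factor is 1.333^-6.
4.471 ÷ 1.333⁶ = 4.471 ÷ 5.61023 ≈ 0.797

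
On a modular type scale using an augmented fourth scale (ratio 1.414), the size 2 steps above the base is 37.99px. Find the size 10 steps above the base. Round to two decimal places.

607.11px

37.99 × 1.414⁸ = 37.99 × 15.98068 ≈ 607.106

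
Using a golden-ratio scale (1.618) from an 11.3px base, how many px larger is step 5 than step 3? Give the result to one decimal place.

77.4px

Step 3: 11.3 × 1.618³ = 47.865px
Step 5: 11.3 × 1.618⁵ = 125.306px
Difference: 125.306 − 47.865 = 77.441px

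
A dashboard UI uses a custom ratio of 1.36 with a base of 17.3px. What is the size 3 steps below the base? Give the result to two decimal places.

Each step on a modular scale multiplies by the ratio, so the size n steps from the base is base × ratioⁿ.
17.3 ÷ 1.36³ = 17.3 ÷ 2.51546 ≈ 6.88

6.88px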